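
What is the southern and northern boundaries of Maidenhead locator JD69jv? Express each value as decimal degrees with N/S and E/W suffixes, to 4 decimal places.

50.1250° S, 50.0833° S

Field J=9, D=3: +9·20° lon, +3·10° lat → SW at lon 0°, lat -60°.
Square 6, 9: +6·2° lon, +9·1° lat → SW at lon 12°, lat -51°.
Subsquare j=9, v=21: +9·0.0833333° lon, +21·0.0416667° lat → SW at lon 12.75°, lat -50.125°.
Cell spans 0.0833333° lon × 0.0416667° lat.
south 50.1250° S, north 50.0833° S.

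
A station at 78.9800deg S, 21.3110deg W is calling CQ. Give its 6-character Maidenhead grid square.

HB91ia

Shift to the Maidenhead origin (180°W, 90°S): lon 158.6890, lat 11.0200.
Field: 158.6890/20 → 7 → H, 11.0200/10 → 1 → B; chars HB.
Square: 18.6890/2 → 9, 1.0200/1 → 1; chars 91.
Subsquare: 0.6890/0.0833333 → 8 → i, 0.0200/0.0416667 → 0 → a; chars ia.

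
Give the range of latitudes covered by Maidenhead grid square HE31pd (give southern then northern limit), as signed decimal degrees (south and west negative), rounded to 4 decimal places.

-48.8750, -48.8333

Field H=7, E=4: +7·20° lon, +4·10° lat → SW at lon -40°, lat -50°.
Square 3, 1: +3·2° lon, +1·1° lat → SW at lon -34°, lat -49°.
Subsquare p=15, d=3: +15·0.0833333° lon, +3·0.0416667° lat → SW at lon -32.75°, lat -48.875°.
Cell spans 0.0833333° lon × 0.0416667° lat.
south -48.8750, north -48.8333.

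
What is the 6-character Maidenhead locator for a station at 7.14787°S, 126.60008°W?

CI62qu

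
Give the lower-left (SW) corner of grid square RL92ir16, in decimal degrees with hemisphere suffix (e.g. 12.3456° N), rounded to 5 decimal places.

22.73333° N, 178.67500° E

Field R=17, L=11: +17·20° lon, +11·10° lat → SW at lon 160°, lat 20°.
Square 9, 2: +9·2° lon, +2·1° lat → SW at lon 178°, lat 22°.
Subsquare i=8, r=17: +8·0.0833333° lon, +17·0.0416667° lat → SW at lon 178.667°, lat 22.7083°.
Extended square 1, 6: +1·0.00833333° lon, +6·0.00416667° lat → SW at lon 178.675°, lat 22.7333°.
latitude 22.73333° N, longitude 178.67500° E.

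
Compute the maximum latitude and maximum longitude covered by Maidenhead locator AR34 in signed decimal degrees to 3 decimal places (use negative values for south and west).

Field A=0, R=17: +0·20° lon, +17·10° lat → SW at lon -180°, lat 80°.
Square 3, 4: +3·2° lon, +4·1° lat → SW at lon -174°, lat 84°.
Cell spans 2° lon × 1° lat. NE corner is SW corner plus one full cell.
latitude 85.000, longitude -172.000.

85.000, -172.000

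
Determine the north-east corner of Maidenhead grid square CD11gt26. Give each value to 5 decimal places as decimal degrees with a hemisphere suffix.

58.17917° S, 137.47500° W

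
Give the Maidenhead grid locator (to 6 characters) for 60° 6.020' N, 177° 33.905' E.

RP80sc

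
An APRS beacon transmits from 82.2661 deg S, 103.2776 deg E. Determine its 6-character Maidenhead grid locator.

OA17pr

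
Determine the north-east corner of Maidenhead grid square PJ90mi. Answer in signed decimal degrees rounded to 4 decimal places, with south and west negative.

Field P=15, J=9: +15·20° lon, +9·10° lat → SW at lon 120°, lat 0°.
Square 9, 0: +9·2° lon, +0·1° lat → SW at lon 138°, lat 0°.
Subsquare m=12, i=8: +12·0.0833333° lon, +8·0.0416667° lat → SW at lon 139°, lat 0.333333°.
Cell spans 0.0833333° lon × 0.0416667° lat. NE corner is SW corner plus one full cell.
latitude 0.3750, longitude 139.0833.

0.3750, 139.0833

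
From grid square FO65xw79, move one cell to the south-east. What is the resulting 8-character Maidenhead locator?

FO65xw88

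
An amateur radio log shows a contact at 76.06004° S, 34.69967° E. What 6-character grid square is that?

Shift to the Maidenhead origin (180°W, 90°S): lon 214.6997, lat 13.9400.
Field: lon ⌊214.6997/20⌋ = 10 → K; lat ⌊13.9400/10⌋ = 1 → B.
Square: lon ⌊14.6997/2⌋ = 7; lat ⌊3.9400/1⌋ = 3.
Subsquare: lon ⌊0.6997/0.0833333⌋ = 8 → i; lat ⌊0.9400/0.0416667⌋ = 22 → w.

KB73iw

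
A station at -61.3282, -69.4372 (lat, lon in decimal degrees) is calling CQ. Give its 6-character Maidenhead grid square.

FC58gq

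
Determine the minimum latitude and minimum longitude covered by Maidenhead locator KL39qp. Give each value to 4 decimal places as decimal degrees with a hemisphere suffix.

Field K=10, L=11: +10·20° lon, +11·10° lat → SW at lon 20°, lat 20°.
Square 3, 9: +3·2° lon, +9·1° lat → SW at lon 26°, lat 29°.
Subsquare q=16, p=15: +16·0.0833333° lon, +15·0.0416667° lat → SW at lon 27.3333°, lat 29.625°.
latitude 29.6250° N, longitude 27.3333° E.

29.6250° N, 27.3333° E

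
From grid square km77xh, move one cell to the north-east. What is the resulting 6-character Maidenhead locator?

KM87ai

Longitude subsquare x = 23; +1 → 24, wraps to 0 = a, carry into square.
Longitude square 7; +1 → 8.
Latitude subsquare h = 7; +1 → 8 = i.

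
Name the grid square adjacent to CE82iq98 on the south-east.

Longitude extended square 9; +1 → 10, wraps to 0, carry into subsquare.
Longitude subsquare i = 8; +1 → 9 = j.
Latitude extended square 8; −1 → 7.

CE82jq07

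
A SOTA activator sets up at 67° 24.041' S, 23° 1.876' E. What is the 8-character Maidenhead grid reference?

Offset from 180°W / 90°S: lon 203.03127°, lat 22.59932°.
Field: lon ⌊203.03127/20⌋ = 10 → K; lat ⌊22.59932/10⌋ = 2 → C.
Square: lon ⌊3.03127/2⌋ = 1; lat ⌊2.59932/1⌋ = 2.
Subsquare: lon ⌊1.03127/0.0833333⌋ = 12 → m; lat ⌊0.59932/0.0416667⌋ = 14 → o.
Extended square: lon ⌊0.03127/0.00833333⌋ = 3; lat ⌊0.01598/0.00416667⌋ = 3.

KC12mo33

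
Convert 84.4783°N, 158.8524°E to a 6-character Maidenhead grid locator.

Shift to the Maidenhead origin (180°W, 90°S): lon 338.8524, lat 174.4783.
Field: 338.8524/20 → 16 → Q, 174.4783/10 → 17 → R; chars QR.
Square: 18.8524/2 → 9, 4.4783/1 → 4; chars 94.
Subsquare: 0.8524/0.0833333 → 10 → k, 0.4783/0.0416667 → 11 → l; chars kl.

QR94kl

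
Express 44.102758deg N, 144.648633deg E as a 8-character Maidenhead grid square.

QN24hc74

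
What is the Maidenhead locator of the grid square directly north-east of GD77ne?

Longitude subsquare n = 13; +1 → 14 = o.
Latitude subsquare e = 4; +1 → 5 = f.

GD77of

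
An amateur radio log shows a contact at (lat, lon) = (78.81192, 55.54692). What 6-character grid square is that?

Offset from 180°W / 90°S: lon 235.5469°, lat 168.8119°.
Field (20°×10°, letters A–R): 235.5469/20 → 11 → L, 168.8119/10 → 16 → Q; chars LQ.
Square (2°×1°, digits 0–9): 15.5469/2 → 7, 8.8119/1 → 8; chars 78.
Subsquare (5′×2.5′, letters a–x): 1.5469/0.0833333 → 18 → s, 0.8119/0.0416667 → 19 → t; chars st.

LQ78st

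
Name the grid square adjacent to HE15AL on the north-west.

HE05xm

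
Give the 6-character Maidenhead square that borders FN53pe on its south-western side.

FN53od

Longitude subsquare p = 15; −1 → 14 = o.
Latitude subsquare e = 4; −1 → 3 = d.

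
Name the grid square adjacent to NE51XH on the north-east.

NE61ai

Longitude subsquare x = 23; +1 → 24, wraps to 0 = a, carry into square.
Longitude square 5; +1 → 6.
Latitude subsquare h = 7; +1 → 8 = i.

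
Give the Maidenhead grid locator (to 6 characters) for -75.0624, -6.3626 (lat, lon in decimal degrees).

IB64tw

Offset from 180°W / 90°S: lon 173.6374°, lat 14.9376°.
Field: 173.6374/20 → 8 → I, 14.9376/10 → 1 → B; chars IB.
Square: 13.6374/2 → 6, 4.9376/1 → 4; chars 64.
Subsquare: 1.6374/0.0833333 → 19 → t, 0.9376/0.0416667 → 22 → w; chars tw.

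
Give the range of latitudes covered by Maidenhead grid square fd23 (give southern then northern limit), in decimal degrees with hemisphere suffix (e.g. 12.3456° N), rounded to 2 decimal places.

57.00° S, 56.00° S

Field F=5, D=3: +5·20° lon, +3·10° lat → SW at lon -80°, lat -60°.
Square 2, 3: +2·2° lon, +3·1° lat → SW at lon -76°, lat -57°.
Cell spans 2° lon × 1° lat.
south 57.00° S, north 56.00° S.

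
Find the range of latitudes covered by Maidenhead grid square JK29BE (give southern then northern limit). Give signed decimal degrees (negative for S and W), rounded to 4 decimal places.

Field J=9, K=10: +9·20° lon, +10·10° lat → SW at lon 0°, lat 10°.
Square 2, 9: +2·2° lon, +9·1° lat → SW at lon 4°, lat 19°.
Subsquare b=1, e=4: +1·0.0833333° lon, +4·0.0416667° lat → SW at lon 4.08333°, lat 19.1667°.
Cell spans 0.0833333° lon × 0.0416667° lat.
south 19.1667, north 19.2083.

19.1667, 19.2083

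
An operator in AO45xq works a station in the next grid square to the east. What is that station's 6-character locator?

AO55aq

Longitude subsquare x = 23; +1 → 24, wraps to 0 = a, carry into square.
Longitude square 4; +1 → 5.
The latitude characters are unchanged.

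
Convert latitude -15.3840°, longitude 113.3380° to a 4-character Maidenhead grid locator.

Offset from 180°W / 90°S: lon 293.34°, lat 74.62°.
Field (20°×10°, letters A–R): 293.34/20 → 14 → O, 74.62/10 → 7 → H; chars OH.
Square (2°×1°, digits 0–9): 13.34/2 → 6, 4.62/1 → 4; chars 64.

OH64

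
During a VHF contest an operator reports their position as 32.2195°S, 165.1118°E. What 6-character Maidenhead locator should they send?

Offset from 180°W / 90°S: lon 345.1118°, lat 57.7805°.
Field (20°×10°, letters A–R): lon ⌊345.1118/20⌋ = 17 → R; lat ⌊57.7805/10⌋ = 5 → F.
Square (2°×1°, digits 0–9): lon ⌊5.1118/2⌋ = 2; lat ⌊7.7805/1⌋ = 7.
Subsquare (5′×2.5′, letters a–x): lon ⌊1.1118/0.0833333⌋ = 13 → n; lat ⌊0.7805/0.0416667⌋ = 18 → s.

RF27ns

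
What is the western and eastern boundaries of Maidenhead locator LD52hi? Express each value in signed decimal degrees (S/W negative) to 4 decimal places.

50.5833, 50.6667

Field L=11, D=3: +11·20° lon, +3·10° lat → SW at lon 40°, lat -60°.
Square 5, 2: +5·2° lon, +2·1° lat → SW at lon 50°, lat -58°.
Subsquare h=7, i=8: +7·0.0833333° lon, +8·0.0416667° lat → SW at lon 50.5833°, lat -57.6667°.
Cell spans 0.0833333° lon × 0.0416667° lat.
west 50.5833, east 50.6667.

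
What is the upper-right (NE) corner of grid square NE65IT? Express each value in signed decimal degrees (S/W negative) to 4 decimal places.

-44.1667, 92.7500

Field N=13, E=4: +13·20° lon, +4·10° lat → SW at lon 80°, lat -50°.
Square 6, 5: +6·2° lon, +5·1° lat → SW at lon 92°, lat -45°.
Subsquare i=8, t=19: +8·0.0833333° lon, +19·0.0416667° lat → SW at lon 92.6667°, lat -44.2083°.
Cell spans 0.0833333° lon × 0.0416667° lat. NE corner is SW corner plus one full cell.
latitude -44.1667, longitude 92.7500.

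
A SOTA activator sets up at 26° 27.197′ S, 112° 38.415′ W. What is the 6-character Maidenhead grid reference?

Add 180° to longitude and 90° to latitude: 67.3598, 63.5467.
Field: 67.3598/20 → 3 → D, 63.5467/10 → 6 → G; chars DG.
Square: 7.3598/2 → 3, 3.5467/1 → 3; chars 33.
Subsquare: 1.3598/0.0833333 → 16 → q, 0.5467/0.0416667 → 13 → n; chars qn.

DG33qn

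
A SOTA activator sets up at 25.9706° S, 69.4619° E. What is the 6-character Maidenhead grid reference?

Shift to the Maidenhead origin (180°W, 90°S): lon 249.4619, lat 64.0294.
Field: lon ⌊249.4619/20⌋ = 12 → M; lat ⌊64.0294/10⌋ = 6 → G.
Square: lon ⌊9.4619/2⌋ = 4; lat ⌊4.0294/1⌋ = 4.
Subsquare: lon ⌊1.4619/0.0833333⌋ = 17 → r; lat ⌊0.0294/0.0416667⌋ = 0 → a.

MG44ra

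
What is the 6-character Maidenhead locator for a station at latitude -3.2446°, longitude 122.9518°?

PI16ls

Offset from 180°W / 90°S: lon 302.9518°, lat 86.7554°.
Field (20°×10°, letters A–R): 302.9518/20 → 15 → P, 86.7554/10 → 8 → I; chars PI.
Square (2°×1°, digits 0–9): 2.9518/2 → 1, 6.7554/1 → 6; chars 16.
Subsquare (5′×2.5′, letters a–x): 0.9518/0.0833333 → 11 → l, 0.7554/0.0416667 → 18 → s; chars ls.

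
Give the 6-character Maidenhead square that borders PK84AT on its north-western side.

PK74xu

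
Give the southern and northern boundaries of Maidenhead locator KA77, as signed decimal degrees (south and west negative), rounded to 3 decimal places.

-83.000, -82.000

Field K=10, A=0: +10·20° lon, +0·10° lat → SW at lon 20°, lat -90°.
Square 7, 7: +7·2° lon, +7·1° lat → SW at lon 34°, lat -83°.
Cell spans 2° lon × 1° lat.
south -83.000, north -82.000.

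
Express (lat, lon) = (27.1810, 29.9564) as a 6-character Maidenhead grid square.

Offset from 180°W / 90°S: lon 209.9564°, lat 117.1810°.
Field (20°×10°, letters A–R): 209.9564/20 → 10 → K, 117.1810/10 → 11 → L; chars KL.
Square (2°×1°, digits 0–9): 9.9564/2 → 4, 7.1810/1 → 7; chars 47.
Subsquare (5′×2.5′, letters a–x): 1.9564/0.0833333 → 23 → x, 0.1810/0.0416667 → 4 → e; chars xe.

KL47xe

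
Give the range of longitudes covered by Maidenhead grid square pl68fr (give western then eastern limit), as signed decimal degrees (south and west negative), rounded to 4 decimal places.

132.4167, 132.5000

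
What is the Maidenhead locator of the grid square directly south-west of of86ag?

Longitude subsquare a = 0; −1 → -1, wraps to 23 = x, carry into square.
Longitude square 8; −1 → 7.
Latitude subsquare g = 6; −1 → 5 = f.

OF76xf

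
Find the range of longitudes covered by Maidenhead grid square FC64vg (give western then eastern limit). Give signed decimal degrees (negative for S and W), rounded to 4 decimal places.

Field F=5, C=2: +5·20° lon, +2·10° lat → SW at lon -80°, lat -70°.
Square 6, 4: +6·2° lon, +4·1° lat → SW at lon -68°, lat -66°.
Subsquare v=21, g=6: +21·0.0833333° lon, +6·0.0416667° lat → SW at lon -66.25°, lat -65.75°.
Cell spans 0.0833333° lon × 0.0416667° lat.
west -66.2500, east -66.1667.

-66.2500, -66.1667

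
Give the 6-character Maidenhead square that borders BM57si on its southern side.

BM57sh

Latitude subsquare i = 8; −1 → 7 = h.
The longitude characters are unchanged.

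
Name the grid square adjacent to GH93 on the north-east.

Longitude square 9; +1 → 10, wraps to 0, carry into field.
Longitude field G = 6; +1 → 7 = H.
Latitude square 3; +1 → 4.

HH04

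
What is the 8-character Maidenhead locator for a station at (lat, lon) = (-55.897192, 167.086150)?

RD34nc04

Offset from 180°W / 90°S: lon 347.08615°, lat 34.10281°.
Field: 347.08615/20 → 17 → R, 34.10281/10 → 3 → D; chars RD.
Square: 7.08615/2 → 3, 4.10281/1 → 4; chars 34.
Subsquare: 1.08615/0.0833333 → 13 → n, 0.10281/0.0416667 → 2 → c; chars nc.
Extended square: 0.00282/0.00833333 → 0, 0.01947/0.00416667 → 4; chars 04.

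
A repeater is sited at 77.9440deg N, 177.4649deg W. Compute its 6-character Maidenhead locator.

Shift to the Maidenhead origin (180°W, 90°S): lon 2.5351, lat 167.9440.
Field (20°×10°, letters A–R): lon ⌊2.5351/20⌋ = 0 → A; lat ⌊167.9440/10⌋ = 16 → Q.
Square (2°×1°, digits 0–9): lon ⌊2.5351/2⌋ = 1; lat ⌊7.9440/1⌋ = 7.
Subsquare (5′×2.5′, letters a–x): lon ⌊0.5351/0.0833333⌋ = 6 → g; lat ⌊0.9440/0.0416667⌋ = 22 → w.

AQ17gw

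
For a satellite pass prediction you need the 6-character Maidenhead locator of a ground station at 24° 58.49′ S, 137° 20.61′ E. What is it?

PG85qa

Shift to the Maidenhead origin (180°W, 90°S): lon 317.3435, lat 65.0252.
Field: 317.3435/20 → 15 → P, 65.0252/10 → 6 → G; chars PG.
Square: 17.3435/2 → 8, 5.0252/1 → 5; chars 85.
Subsquare: 1.3435/0.0833333 → 16 → q, 0.0252/0.0416667 → 0 → a; chars qa.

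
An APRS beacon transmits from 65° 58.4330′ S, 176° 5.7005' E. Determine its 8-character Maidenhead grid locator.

Shift to the Maidenhead origin (180°W, 90°S): lon 356.09501, lat 24.02612.
Field (20°×10°, letters A–R): lon ⌊356.09501/20⌋ = 17 → R; lat ⌊24.02612/10⌋ = 2 → C.
Square (2°×1°, digits 0–9): lon ⌊16.09501/2⌋ = 8; lat ⌊4.02612/1⌋ = 4.
Subsquare (5′×2.5′, letters a–x): lon ⌊0.09501/0.0833333⌋ = 1 → b; lat ⌊0.02612/0.0416667⌋ = 0 → a.
Extended square (30″×15″, digits 0–9): lon ⌊0.01168/0.00833333⌋ = 1; lat ⌊0.02612/0.00416667⌋ = 6.

RC84ba16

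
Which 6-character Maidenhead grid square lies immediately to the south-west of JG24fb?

JG24ea

Longitude subsquare f = 5; −1 → 4 = e.
Latitude subsquare b = 1; −1 → 0 = a.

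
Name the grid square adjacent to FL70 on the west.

Longitude square 7; −1 → 6.
The latitude characters are unchanged.

FL60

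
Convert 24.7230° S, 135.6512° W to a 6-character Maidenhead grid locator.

CG25eg

Shift to the Maidenhead origin (180°W, 90°S): lon 44.3488, lat 65.2770.
Field: lon ⌊44.3488/20⌋ = 2 → C; lat ⌊65.2770/10⌋ = 6 → G.
Square: lon ⌊4.3488/2⌋ = 2; lat ⌊5.2770/1⌋ = 5.
Subsquare: lon ⌊0.3488/0.0833333⌋ = 4 → e; lat ⌊0.2770/0.0416667⌋ = 6 → g.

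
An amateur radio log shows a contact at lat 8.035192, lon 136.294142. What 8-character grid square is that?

Offset from 180°W / 90°S: lon 316.29414°, lat 98.03519°.
Field: 316.29414/20 → 15 → P, 98.03519/10 → 9 → J; chars PJ.
Square: 16.29414/2 → 8, 8.03519/1 → 8; chars 88.
Subsquare: 0.29414/0.0833333 → 3 → d, 0.03519/0.0416667 → 0 → a; chars da.
Extended square: 0.04414/0.00833333 → 5, 0.03519/0.00416667 → 8; chars 58.

PJ88da58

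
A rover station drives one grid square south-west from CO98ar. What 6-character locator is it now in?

CO88xq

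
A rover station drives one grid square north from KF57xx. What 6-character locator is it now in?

Latitude subsquare x = 23; +1 → 24, wraps to 0 = a, carry into square.
Latitude square 7; +1 → 8.
The longitude characters are unchanged.

KF58xa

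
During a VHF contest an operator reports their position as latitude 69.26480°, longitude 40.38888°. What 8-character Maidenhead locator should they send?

LP09eg63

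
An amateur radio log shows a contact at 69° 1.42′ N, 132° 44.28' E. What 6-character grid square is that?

PP69ia

Offset from 180°W / 90°S: lon 312.7380°, lat 159.0237°.
Field: 312.7380/20 → 15 → P, 159.0237/10 → 15 → P; chars PP.
Square: 12.7380/2 → 6, 9.0237/1 → 9; chars 69.
Subsquare: 0.7380/0.0833333 → 8 → i, 0.0237/0.0416667 → 0 → a; chars ia.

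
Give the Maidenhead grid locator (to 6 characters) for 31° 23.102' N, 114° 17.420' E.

OM71dj

Offset from 180°W / 90°S: lon 294.2903°, lat 121.3850°.
Field: 294.2903/20 → 14 → O, 121.3850/10 → 12 → M; chars OM.
Square: 14.2903/2 → 7, 1.3850/1 → 1; chars 71.
Subsquare: 0.2903/0.0833333 → 3 → d, 0.3850/0.0416667 → 9 → j; chars dj.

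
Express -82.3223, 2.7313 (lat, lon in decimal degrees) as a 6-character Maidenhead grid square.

JA17iq

Add 180° to longitude and 90° to latitude: 182.7313, 7.6777.
Field (20°×10°, letters A–R): 182.7313/20 → 9 → J, 7.6777/10 → 0 → A; chars JA.
Square (2°×1°, digits 0–9): 2.7313/2 → 1, 7.6777/1 → 7; chars 17.
Subsquare (5′×2.5′, letters a–x): 0.7313/0.0833333 → 8 → i, 0.6777/0.0416667 → 16 → q; chars iq.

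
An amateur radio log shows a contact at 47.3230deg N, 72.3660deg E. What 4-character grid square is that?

MN67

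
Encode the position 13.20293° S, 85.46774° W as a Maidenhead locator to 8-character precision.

EH76gt31

Add 180° to longitude and 90° to latitude: 94.53226, 76.79707.
Field (20°×10°, letters A–R): 94.53226/20 → 4 → E, 76.79707/10 → 7 → H; chars EH.
Square (2°×1°, digits 0–9): 14.53226/2 → 7, 6.79707/1 → 6; chars 76.
Subsquare (5′×2.5′, letters a–x): 0.53226/0.0833333 → 6 → g, 0.79707/0.0416667 → 19 → t; chars gt.
Extended square (30″×15″, digits 0–9): 0.03226/0.00833333 → 3, 0.00540/0.00416667 → 1; chars 31.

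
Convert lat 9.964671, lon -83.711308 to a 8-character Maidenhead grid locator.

Offset from 180°W / 90°S: lon 96.28869°, lat 99.96467°.
Field: 96.28869/20 → 4 → E, 99.96467/10 → 9 → J; chars EJ.
Square: 16.28869/2 → 8, 9.96467/1 → 9; chars 89.
Subsquare: 0.28869/0.0833333 → 3 → d, 0.96467/0.0416667 → 23 → x; chars dx.
Extended square: 0.03869/0.00833333 → 4, 0.00634/0.00416667 → 1; chars 41.

EJ89dx41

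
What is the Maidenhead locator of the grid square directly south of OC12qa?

OC11qx

Latitude subsquare a = 0; −1 → -1, wraps to 23 = x, carry into square.
Latitude square 2; −1 → 1.
The longitude characters are unchanged.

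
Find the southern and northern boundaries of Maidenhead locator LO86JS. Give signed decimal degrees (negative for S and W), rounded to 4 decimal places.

Field L=11, O=14: +11·20° lon, +14·10° lat → SW at lon 40°, lat 50°.
Square 8, 6: +8·2° lon, +6·1° lat → SW at lon 56°, lat 56°.
Subsquare j=9, s=18: +9·0.0833333° lon, +18·0.0416667° lat → SW at lon 56.75°, lat 56.75°.
Cell spans 0.0833333° lon × 0.0416667° lat.
south 56.7500, north 56.7917.

56.7500, 56.7917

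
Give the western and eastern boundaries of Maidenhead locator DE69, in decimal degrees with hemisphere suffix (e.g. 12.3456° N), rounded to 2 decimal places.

108.00° W, 106.00° W

Field D=3, E=4: +3·20° lon, +4·10° lat → SW at lon -120°, lat -50°.
Square 6, 9: +6·2° lon, +9·1° lat → SW at lon -108°, lat -41°.
Cell spans 2° lon × 1° lat.
west 108.00° W, east 106.00° W.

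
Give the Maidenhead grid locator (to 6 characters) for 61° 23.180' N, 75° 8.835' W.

FP21kj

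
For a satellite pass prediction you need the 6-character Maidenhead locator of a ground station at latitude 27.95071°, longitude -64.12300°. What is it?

FL77ww

Shift to the Maidenhead origin (180°W, 90°S): lon 115.8770, lat 117.9507.
Field: lon ⌊115.8770/20⌋ = 5 → F; lat ⌊117.9507/10⌋ = 11 → L.
Square: lon ⌊15.8770/2⌋ = 7; lat ⌊7.9507/1⌋ = 7.
Subsquare: lon ⌊1.8770/0.0833333⌋ = 22 → w; lat ⌊0.9507/0.0416667⌋ = 22 → w.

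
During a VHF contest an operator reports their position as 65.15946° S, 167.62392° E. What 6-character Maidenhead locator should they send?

Add 180° to longitude and 90° to latitude: 347.6239, 24.8405.
Field: lon ⌊347.6239/20⌋ = 17 → R; lat ⌊24.8405/10⌋ = 2 → C.
Square: lon ⌊7.6239/2⌋ = 3; lat ⌊4.8405/1⌋ = 4.
Subsquare: lon ⌊1.6239/0.0833333⌋ = 19 → t; lat ⌊0.8405/0.0416667⌋ = 20 → u.

RC34tu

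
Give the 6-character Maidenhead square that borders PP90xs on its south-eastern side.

Longitude subsquare x = 23; +1 → 24, wraps to 0 = a, carry into square.
Longitude square 9; +1 → 10, wraps to 0, carry into field.
Longitude field P = 15; +1 → 16 = Q.
Latitude subsquare s = 18; −1 → 17 = r.

QP00ar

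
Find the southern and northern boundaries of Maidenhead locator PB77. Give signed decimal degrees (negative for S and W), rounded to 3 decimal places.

-73.000, -72.000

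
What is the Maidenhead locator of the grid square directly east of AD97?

BD07

Longitude square 9; +1 → 10, wraps to 0, carry into field.
Longitude field A = 0; +1 → 1 = B.
The latitude characters are unchanged.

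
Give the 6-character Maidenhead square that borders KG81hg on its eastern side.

Longitude subsquare h = 7; +1 → 8 = i.
The latitude characters are unchanged.

KG81ig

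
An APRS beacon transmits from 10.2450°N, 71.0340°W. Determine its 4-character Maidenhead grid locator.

Shift to the Maidenhead origin (180°W, 90°S): lon 108.97, lat 100.25.
Field (20°×10°, letters A–R): lon ⌊108.97/20⌋ = 5 → F; lat ⌊100.25/10⌋ = 10 → K.
Square (2°×1°, digits 0–9): lon ⌊8.97/2⌋ = 4; lat ⌊0.25/1⌋ = 0.

FK40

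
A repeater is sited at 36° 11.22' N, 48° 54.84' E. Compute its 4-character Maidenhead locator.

LM46

Shift to the Maidenhead origin (180°W, 90°S): lon 228.91, lat 126.19.
Field: 228.91/20 → 11 → L, 126.19/10 → 12 → M; chars LM.
Square: 8.91/2 → 4, 6.19/1 → 6; chars 46.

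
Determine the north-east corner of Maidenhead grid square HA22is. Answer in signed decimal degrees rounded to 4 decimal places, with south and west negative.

Field H=7, A=0: +7·20° lon, +0·10° lat → SW at lon -40°, lat -90°.
Square 2, 2: +2·2° lon, +2·1° lat → SW at lon -36°, lat -88°.
Subsquare i=8, s=18: +8·0.0833333° lon, +18·0.0416667° lat → SW at lon -35.3333°, lat -87.25°.
Cell spans 0.0833333° lon × 0.0416667° lat. NE corner is SW corner plus one full cell.
latitude -87.2083, longitude -35.2500.

-87.2083, -35.2500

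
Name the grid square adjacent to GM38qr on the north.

Latitude subsquare r = 17; +1 → 18 = s.
The longitude characters are unchanged.

GM38qs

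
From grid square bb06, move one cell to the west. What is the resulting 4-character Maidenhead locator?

AB96

Longitude square 0; −1 → -1, wraps to 9, carry into field.
Longitude field B = 1; −1 → 0 = A.
The latitude characters are unchanged.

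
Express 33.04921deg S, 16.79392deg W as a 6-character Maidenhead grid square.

Shift to the Maidenhead origin (180°W, 90°S): lon 163.2061, lat 56.9508.
Field: lon ⌊163.2061/20⌋ = 8 → I; lat ⌊56.9508/10⌋ = 5 → F.
Square: lon ⌊3.2061/2⌋ = 1; lat ⌊6.9508/1⌋ = 6.
Subsquare: lon ⌊1.2061/0.0833333⌋ = 14 → o; lat ⌊0.9508/0.0416667⌋ = 22 → w.

IF16ow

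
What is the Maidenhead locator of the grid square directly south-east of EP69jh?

EP69kg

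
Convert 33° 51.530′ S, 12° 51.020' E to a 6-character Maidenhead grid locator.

Add 180° to longitude and 90° to latitude: 192.8503, 56.1412.
Field (20°×10°, letters A–R): 192.8503/20 → 9 → J, 56.1412/10 → 5 → F; chars JF.
Square (2°×1°, digits 0–9): 12.8503/2 → 6, 6.1412/1 → 6; chars 66.
Subsquare (5′×2.5′, letters a–x): 0.8503/0.0833333 → 10 → k, 0.1412/0.0416667 → 3 → d; chars kd.

JF66kd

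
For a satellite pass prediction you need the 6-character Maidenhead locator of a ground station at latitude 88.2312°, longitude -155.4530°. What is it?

Add 180° to longitude and 90° to latitude: 24.5470, 178.2312.
Field: lon ⌊24.5470/20⌋ = 1 → B; lat ⌊178.2312/10⌋ = 17 → R.
Square: lon ⌊4.5470/2⌋ = 2; lat ⌊8.2312/1⌋ = 8.
Subsquare: lon ⌊0.5470/0.0833333⌋ = 6 → g; lat ⌊0.2312/0.0416667⌋ = 5 → f.

BR28gf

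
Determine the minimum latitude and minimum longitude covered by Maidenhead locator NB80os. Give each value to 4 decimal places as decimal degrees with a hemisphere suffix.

79.2500° S, 97.1667° E

Field N=13, B=1: +13·20° lon, +1·10° lat → SW at lon 80°, lat -80°.
Square 8, 0: +8·2° lon, +0·1° lat → SW at lon 96°, lat -80°.
Subsquare o=14, s=18: +14·0.0833333° lon, +18·0.0416667° lat → SW at lon 97.1667°, lat -79.25°.
latitude 79.2500° S, longitude 97.1667° E.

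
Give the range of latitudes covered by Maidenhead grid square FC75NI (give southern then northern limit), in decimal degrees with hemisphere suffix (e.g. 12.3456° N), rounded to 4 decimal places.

Field F=5, C=2: +5·20° lon, +2·10° lat → SW at lon -80°, lat -70°.
Square 7, 5: +7·2° lon, +5·1° lat → SW at lon -66°, lat -65°.
Subsquare n=13, i=8: +13·0.0833333° lon, +8·0.0416667° lat → SW at lon -64.9167°, lat -64.6667°.
Cell spans 0.0833333° lon × 0.0416667° lat.
south 64.6667° S, north 64.6250° S.

64.6667° S, 64.6250° S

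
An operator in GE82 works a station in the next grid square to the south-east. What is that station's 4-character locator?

GE91

Longitude square 8; +1 → 9.
Latitude square 2; −1 → 1.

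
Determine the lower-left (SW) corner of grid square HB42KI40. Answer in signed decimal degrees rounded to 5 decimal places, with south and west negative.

-77.66667, -31.13333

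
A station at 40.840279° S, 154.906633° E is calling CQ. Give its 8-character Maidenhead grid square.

Offset from 180°W / 90°S: lon 334.90663°, lat 49.15972°.
Field: lon ⌊334.90663/20⌋ = 16 → Q; lat ⌊49.15972/10⌋ = 4 → E.
Square: lon ⌊14.90663/2⌋ = 7; lat ⌊9.15972/1⌋ = 9.
Subsquare: lon ⌊0.90663/0.0833333⌋ = 10 → k; lat ⌊0.15972/0.0416667⌋ = 3 → d.
Extended square: lon ⌊0.07330/0.00833333⌋ = 8; lat ⌊0.03472/0.00416667⌋ = 8.

QE79kd88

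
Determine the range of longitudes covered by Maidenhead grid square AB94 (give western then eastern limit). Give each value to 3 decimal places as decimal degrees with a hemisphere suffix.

162.000° W, 160.000° W

Field A=0, B=1: +0·20° lon, +1·10° lat → SW at lon -180°, lat -80°.
Square 9, 4: +9·2° lon, +4·1° lat → SW at lon -162°, lat -76°.
Cell spans 2° lon × 1° lat.
west 162.000° W, east 160.000° W.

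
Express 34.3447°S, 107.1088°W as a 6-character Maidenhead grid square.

DF65kp

Shift to the Maidenhead origin (180°W, 90°S): lon 72.8912, lat 55.6553.
Field: lon ⌊72.8912/20⌋ = 3 → D; lat ⌊55.6553/10⌋ = 5 → F.
Square: lon ⌊12.8912/2⌋ = 6; lat ⌊5.6553/1⌋ = 5.
Subsquare: lon ⌊0.8912/0.0833333⌋ = 10 → k; lat ⌊0.6553/0.0416667⌋ = 15 → p.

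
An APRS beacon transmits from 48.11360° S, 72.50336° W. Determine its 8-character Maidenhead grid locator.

FE31rv92

Shift to the Maidenhead origin (180°W, 90°S): lon 107.49664, lat 41.88640.
Field (20°×10°, letters A–R): lon ⌊107.49664/20⌋ = 5 → F; lat ⌊41.88640/10⌋ = 4 → E.
Square (2°×1°, digits 0–9): lon ⌊7.49664/2⌋ = 3; lat ⌊1.88640/1⌋ = 1.
Subsquare (5′×2.5′, letters a–x): lon ⌊1.49664/0.0833333⌋ = 17 → r; lat ⌊0.88640/0.0416667⌋ = 21 → v.
Extended square (30″×15″, digits 0–9): lon ⌊0.07997/0.00833333⌋ = 9; lat ⌊0.01140/0.00416667⌋ = 2.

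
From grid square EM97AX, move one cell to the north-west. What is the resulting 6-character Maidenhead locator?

EM88xa

Longitude subsquare a = 0; −1 → -1, wraps to 23 = x, carry into square.
Longitude square 9; −1 → 8.
Latitude subsquare x = 23; +1 → 24, wraps to 0 = a, carry into square.
Latitude square 7; +1 → 8.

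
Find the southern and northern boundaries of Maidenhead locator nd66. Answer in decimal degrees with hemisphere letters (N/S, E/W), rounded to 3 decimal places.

54.000° S, 53.000° S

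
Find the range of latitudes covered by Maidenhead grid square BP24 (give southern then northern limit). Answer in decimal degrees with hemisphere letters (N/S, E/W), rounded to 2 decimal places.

64.00° N, 65.00° N

Field B=1, P=15: +1·20° lon, +15·10° lat → SW at lon -160°, lat 60°.
Square 2, 4: +2·2° lon, +4·1° lat → SW at lon -156°, lat 64°.
Cell spans 2° lon × 1° lat.
south 64.00° N, north 65.00° N.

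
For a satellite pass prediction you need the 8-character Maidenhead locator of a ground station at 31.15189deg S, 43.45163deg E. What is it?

LF18ru43

Add 180° to longitude and 90° to latitude: 223.45163, 58.84811.
Field: lon ⌊223.45163/20⌋ = 11 → L; lat ⌊58.84811/10⌋ = 5 → F.
Square: lon ⌊3.45163/2⌋ = 1; lat ⌊8.84811/1⌋ = 8.
Subsquare: lon ⌊1.45163/0.0833333⌋ = 17 → r; lat ⌊0.84811/0.0416667⌋ = 20 → u.
Extended square: lon ⌊0.03496/0.00833333⌋ = 4; lat ⌊0.01478/0.00416667⌋ = 3.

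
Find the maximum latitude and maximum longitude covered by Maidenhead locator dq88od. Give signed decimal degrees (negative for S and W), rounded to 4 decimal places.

78.1667, -102.7500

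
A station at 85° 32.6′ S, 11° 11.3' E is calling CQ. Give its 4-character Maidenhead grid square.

JA54

Add 180° to longitude and 90° to latitude: 191.19, 4.46.
Field: lon ⌊191.19/20⌋ = 9 → J; lat ⌊4.46/10⌋ = 0 → A.
Square: lon ⌊11.19/2⌋ = 5; lat ⌊4.46/1⌋ = 4.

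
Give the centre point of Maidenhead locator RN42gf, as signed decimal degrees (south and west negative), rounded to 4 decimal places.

Field R=17, N=13: +17·20° lon, +13·10° lat → SW at lon 160°, lat 40°.
Square 4, 2: +4·2° lon, +2·1° lat → SW at lon 168°, lat 42°.
Subsquare g=6, f=5: +6·0.0833333° lon, +5·0.0416667° lat → SW at lon 168.5°, lat 42.2083°.
Cell spans 0.0833333° lon × 0.0416667° lat. Centre is SW corner plus half of each.
latitude 42.2292, longitude 168.5417.

42.2292, 168.5417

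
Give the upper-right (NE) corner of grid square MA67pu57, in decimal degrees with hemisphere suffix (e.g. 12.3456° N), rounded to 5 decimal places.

82.13333° S, 73.30000° E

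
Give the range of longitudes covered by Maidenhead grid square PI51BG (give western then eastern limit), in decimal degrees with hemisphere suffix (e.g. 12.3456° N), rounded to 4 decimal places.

130.0833° E, 130.1667° E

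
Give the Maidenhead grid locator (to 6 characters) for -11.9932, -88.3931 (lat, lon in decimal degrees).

EH58ta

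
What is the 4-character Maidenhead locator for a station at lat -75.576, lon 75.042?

Shift to the Maidenhead origin (180°W, 90°S): lon 255.04, lat 14.42.
Field: 255.04/20 → 12 → M, 14.42/10 → 1 → B; chars MB.
Square: 15.04/2 → 7, 4.42/1 → 4; chars 74.

MB74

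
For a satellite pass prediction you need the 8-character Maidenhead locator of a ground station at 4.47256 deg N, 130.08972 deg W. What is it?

Add 180° to longitude and 90° to latitude: 49.91028, 94.47256.
Field: lon ⌊49.91028/20⌋ = 2 → C; lat ⌊94.47256/10⌋ = 9 → J.
Square: lon ⌊9.91028/2⌋ = 4; lat ⌊4.47256/1⌋ = 4.
Subsquare: lon ⌊1.91028/0.0833333⌋ = 22 → w; lat ⌊0.47256/0.0416667⌋ = 11 → l.
Extended square: lon ⌊0.07695/0.00833333⌋ = 9; lat ⌊0.01423/0.00416667⌋ = 3.

CJ44wl93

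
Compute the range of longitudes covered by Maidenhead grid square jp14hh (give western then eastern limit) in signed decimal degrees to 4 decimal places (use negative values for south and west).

Field J=9, P=15: +9·20° lon, +15·10° lat → SW at lon 0°, lat 60°.
Square 1, 4: +1·2° lon, +4·1° lat → SW at lon 2°, lat 64°.
Subsquare h=7, h=7: +7·0.0833333° lon, +7·0.0416667° lat → SW at lon 2.58333°, lat 64.2917°.
Cell spans 0.0833333° lon × 0.0416667° lat.
west 2.5833, east 2.6667.

2.5833, 2.6667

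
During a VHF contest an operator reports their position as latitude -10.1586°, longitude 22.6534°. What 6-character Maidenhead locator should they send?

KH19hu

Add 180° to longitude and 90° to latitude: 202.6534, 79.8414.
Field: 202.6534/20 → 10 → K, 79.8414/10 → 7 → H; chars KH.
Square: 2.6534/2 → 1, 9.8414/1 → 9; chars 19.
Subsquare: 0.6534/0.0833333 → 7 → h, 0.8414/0.0416667 → 20 → u; chars hu.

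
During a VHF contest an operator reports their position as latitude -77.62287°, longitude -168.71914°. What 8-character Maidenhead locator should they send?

AB52pj30

Add 180° to longitude and 90° to latitude: 11.28086, 12.37713.
Field: 11.28086/20 → 0 → A, 12.37713/10 → 1 → B; chars AB.
Square: 11.28086/2 → 5, 2.37713/1 → 2; chars 52.
Subsquare: 1.28086/0.0833333 → 15 → p, 0.37713/0.0416667 → 9 → j; chars pj.
Extended square: 0.03086/0.00833333 → 3, 0.00213/0.00416667 → 0; chars 30.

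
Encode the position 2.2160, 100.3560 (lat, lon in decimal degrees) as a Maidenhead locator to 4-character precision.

Offset from 180°W / 90°S: lon 280.36°, lat 92.22°.
Field (20°×10°, letters A–R): 280.36/20 → 14 → O, 92.22/10 → 9 → J; chars OJ.
Square (2°×1°, digits 0–9): 0.36/2 → 0, 2.22/1 → 2; chars 02.

OJ02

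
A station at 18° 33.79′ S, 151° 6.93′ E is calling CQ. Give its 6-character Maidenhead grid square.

QH51nk

Offset from 180°W / 90°S: lon 331.1155°, lat 71.4368°.
Field: 331.1155/20 → 16 → Q, 71.4368/10 → 7 → H; chars QH.
Square: 11.1155/2 → 5, 1.4368/1 → 1; chars 51.
Subsquare: 1.1155/0.0833333 → 13 → n, 0.4368/0.0416667 → 10 → k; chars nk.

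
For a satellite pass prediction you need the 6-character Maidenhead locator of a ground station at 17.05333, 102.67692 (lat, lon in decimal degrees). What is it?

OK17ib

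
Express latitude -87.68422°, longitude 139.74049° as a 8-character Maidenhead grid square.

Shift to the Maidenhead origin (180°W, 90°S): lon 319.74049, lat 2.31578.
Field (20°×10°, letters A–R): 319.74049/20 → 15 → P, 2.31578/10 → 0 → A; chars PA.
Square (2°×1°, digits 0–9): 19.74049/2 → 9, 2.31578/1 → 2; chars 92.
Subsquare (5′×2.5′, letters a–x): 1.74049/0.0833333 → 20 → u, 0.31578/0.0416667 → 7 → h; chars uh.
Extended square (30″×15″, digits 0–9): 0.07382/0.00833333 → 8, 0.02411/0.00416667 → 5; chars 85.

PA92uh85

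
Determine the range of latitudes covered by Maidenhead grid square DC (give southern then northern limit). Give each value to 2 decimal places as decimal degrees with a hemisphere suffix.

70.00° S, 60.00° S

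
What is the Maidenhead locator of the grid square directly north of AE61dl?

Latitude subsquare l = 11; +1 → 12 = m.
The longitude characters are unchanged.

AE61dm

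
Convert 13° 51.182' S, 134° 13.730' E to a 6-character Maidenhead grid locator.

PH76cd

Add 180° to longitude and 90° to latitude: 314.2288, 76.1470.
Field (20°×10°, letters A–R): 314.2288/20 → 15 → P, 76.1470/10 → 7 → H; chars PH.
Square (2°×1°, digits 0–9): 14.2288/2 → 7, 6.1470/1 → 6; chars 76.
Subsquare (5′×2.5′, letters a–x): 0.2288/0.0833333 → 2 → c, 0.1470/0.0416667 → 3 → d; chars cd.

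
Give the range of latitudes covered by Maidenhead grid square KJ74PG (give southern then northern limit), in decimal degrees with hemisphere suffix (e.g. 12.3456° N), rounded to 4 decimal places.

Field K=10, J=9: +10·20° lon, +9·10° lat → SW at lon 20°, lat 0°.
Square 7, 4: +7·2° lon, +4·1° lat → SW at lon 34°, lat 4°.
Subsquare p=15, g=6: +15·0.0833333° lon, +6·0.0416667° lat → SW at lon 35.25°, lat 4.25°.
Cell spans 0.0833333° lon × 0.0416667° lat.
south 4.2500° N, north 4.2917° N.

4.2500° N, 4.2917° N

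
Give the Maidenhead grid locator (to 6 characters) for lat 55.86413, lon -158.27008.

BO05uu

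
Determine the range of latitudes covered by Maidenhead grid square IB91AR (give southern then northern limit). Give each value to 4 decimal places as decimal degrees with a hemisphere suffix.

Field I=8, B=1: +8·20° lon, +1·10° lat → SW at lon -20°, lat -80°.
Square 9, 1: +9·2° lon, +1·1° lat → SW at lon -2°, lat -79°.
Subsquare a=0, r=17: +0·0.0833333° lon, +17·0.0416667° lat → SW at lon -2°, lat -78.2917°.
Cell spans 0.0833333° lon × 0.0416667° lat.
south 78.2917° S, north 78.2500° S.

78.2917° S, 78.2500° S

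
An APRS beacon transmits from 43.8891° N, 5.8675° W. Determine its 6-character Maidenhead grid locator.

IN73bv

Add 180° to longitude and 90° to latitude: 174.1325, 133.8891.
Field (20°×10°, letters A–R): 174.1325/20 → 8 → I, 133.8891/10 → 13 → N; chars IN.
Square (2°×1°, digits 0–9): 14.1325/2 → 7, 3.8891/1 → 3; chars 73.
Subsquare (5′×2.5′, letters a–x): 0.1325/0.0833333 → 1 → b, 0.8891/0.0416667 → 21 → v; chars bv.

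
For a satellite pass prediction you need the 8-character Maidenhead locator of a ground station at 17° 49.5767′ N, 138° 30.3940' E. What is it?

PK97gt08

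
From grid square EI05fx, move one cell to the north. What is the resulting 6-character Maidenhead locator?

Latitude subsquare x = 23; +1 → 24, wraps to 0 = a, carry into square.
Latitude square 5; +1 → 6.
The longitude characters are unchanged.

EI06fa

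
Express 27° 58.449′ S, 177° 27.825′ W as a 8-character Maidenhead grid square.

AG12ga46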